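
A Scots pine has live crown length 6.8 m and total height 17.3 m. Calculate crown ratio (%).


Formula: Crown Ratio = (Crown Length / Total Height) * 100
CR = (6.8 m / 17.3 m) * 100
CR = 0.3931 * 100 = 39.3%

39.3


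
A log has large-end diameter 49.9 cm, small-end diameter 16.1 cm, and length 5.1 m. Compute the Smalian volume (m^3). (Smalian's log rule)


Smalian: V = (A1 + A2)/2 * L,  A = pi*(D/200)^2
A1 = pi*(49.9/200)^2 = 0.195565 m^2
A2 = pi*(16.1/200)^2 = 0.020358 m^2
V = (0.195565+0.020358)/2*5.1 = 0.5506 m^3

0.5506


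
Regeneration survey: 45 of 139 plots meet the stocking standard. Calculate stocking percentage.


Formula: Stocking % = stocked plots / total plots * 100
Stocking = 45 / 139 * 100
Stocking = 0.3237 * 100 = 32.4%

32.4


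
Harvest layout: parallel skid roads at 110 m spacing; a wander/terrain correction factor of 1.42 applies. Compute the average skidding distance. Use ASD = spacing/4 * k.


Formula: ASD = (spacing / 4) * correction
Uncorrected distance = spacing / 4 = 110 / 4 = 27.5 m
ASD = 27.5 * 1.42 = 39 m

39


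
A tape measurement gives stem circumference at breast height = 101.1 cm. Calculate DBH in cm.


Formula: DBH = C / pi
DBH = 101.1 / pi
pi = 3.14159...
DBH = 32.2 cm

32.2


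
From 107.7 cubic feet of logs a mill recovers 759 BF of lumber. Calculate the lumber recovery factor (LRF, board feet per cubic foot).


Formula: LRF = Lumber Output (BF) / Log Input (ft^3)
LRF = 759 BF / 107.7 ft^3
LRF = 7.05 BF/ft^3

7.05


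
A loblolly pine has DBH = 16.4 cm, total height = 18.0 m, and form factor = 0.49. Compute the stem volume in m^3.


Formula: V = pi * (DBH/200)^2 * H * ff
Radius = DBH/200 = 16.4/200 = 0.082 m
Radius^2 = 0.082^2 = 0.006724 m^2
V = pi * 0.006724 * 18.0 * 0.49
V = 0.186 m^3

0.186


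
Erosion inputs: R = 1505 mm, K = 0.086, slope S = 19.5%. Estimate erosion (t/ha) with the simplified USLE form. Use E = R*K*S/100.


Formula: E = R * K * S / 100  (simplified USLE)
R * K = 1505 * 0.086 = 129.43
E = 129.43 * 19.5 / 100 = 25.24 t/ha

25.24


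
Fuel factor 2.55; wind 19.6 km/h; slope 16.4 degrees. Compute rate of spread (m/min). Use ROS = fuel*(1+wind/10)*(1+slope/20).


Formula: ROS = fuel * (1 + wind/10) * (1 + slope/20)
Wind factor = 1 + 19.6/10 = 2.96
Slope factor = 1 + 16.4/20 = 1.82
ROS = 2.55 * 2.96 * 1.82 = 13.74 m/min

13.74


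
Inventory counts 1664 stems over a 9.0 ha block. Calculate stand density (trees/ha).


Formula: Stand Density = N_trees / Area_ha
Density = 1664 trees / 9.0 ha
Density = 185 trees/ha

185


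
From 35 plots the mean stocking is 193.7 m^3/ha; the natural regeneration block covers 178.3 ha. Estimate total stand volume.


Formula: Total Volume = Mean Volume per ha * Total Area
Total Volume = 193.7 m^3/ha * 178.3 ha
Total Volume = 34537 m^3

34537


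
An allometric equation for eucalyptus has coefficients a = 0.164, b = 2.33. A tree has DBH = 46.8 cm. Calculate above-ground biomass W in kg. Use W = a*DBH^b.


Formula: W = a * DBH^b  (allometric power law)
DBH^b = 46.8^2.33 = 7792.4287
W = 0.164 * 7792.4287 = 1278.0 kg

1278.0


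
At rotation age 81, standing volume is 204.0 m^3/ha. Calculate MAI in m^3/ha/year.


Formula: MAI = Total Volume / Stand Age
MAI = 204.0 m^3/ha / 81 years
MAI = 2.52 m^3/ha/year

2.52


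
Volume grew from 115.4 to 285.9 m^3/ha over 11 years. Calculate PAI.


Formula: PAI = (V_T2 - V_T1) / (T2 - T1)
Volume increment = 285.9 - 115.4 = 170.5 m^3/ha
PAI = 170.5 / 11 = 15.5 m^3/ha/year

15.5


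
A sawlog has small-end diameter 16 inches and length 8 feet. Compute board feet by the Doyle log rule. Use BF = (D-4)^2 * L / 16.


Doyle: BF = (D - 4)^2 * L / 16
Adjusted diameter = 16 - 4 = 12 in
(D-4)^2 = 12^2 = 144
BF = 144 * 8 / 16 = 72 BF

72


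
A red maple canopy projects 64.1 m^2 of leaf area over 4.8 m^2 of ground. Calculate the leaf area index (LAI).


Formula: LAI = total leaf area / ground area  (dimensionless)
LAI = 64.1 m^2 / 4.8 m^2
LAI = 13.35

13.35


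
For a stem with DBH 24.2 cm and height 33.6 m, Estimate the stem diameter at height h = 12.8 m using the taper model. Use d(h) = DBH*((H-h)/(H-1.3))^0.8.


Taper: d(h) = DBH * ((H - h) / (H - 1.3))^0.8
Numerator = H - h = 33.6 - 12.8 = 20.8 m
Denominator = H - 1.3 = 33.6 - 1.3 = 32.3 m
Ratio = 20.8 / 32.3 = 0.64396
d = 24.2 * 0.64396^0.8 = 17.0 cm

17.0


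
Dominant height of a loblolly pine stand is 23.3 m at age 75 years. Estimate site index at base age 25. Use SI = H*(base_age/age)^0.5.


Formula: SI = H_dom * (base_age / age)^0.5
Age ratio = 25 / 75 = 0.33333
sqrt(age_ratio) = 0.57735
SI = 23.3 * 0.57735 = 13.5 m

13.5


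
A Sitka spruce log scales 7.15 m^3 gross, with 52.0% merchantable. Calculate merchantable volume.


Formula: MV = V_total * (merchantable_pct / 100)
Merchantable fraction = 52.0% / 100 = 0.52
MV = 7.15 m^3 * 0.52 = 3.718 m^3

3.718


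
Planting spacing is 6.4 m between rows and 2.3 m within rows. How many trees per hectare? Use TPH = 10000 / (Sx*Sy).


Formula: TPH = 10000 m^2/ha / (spacing_x * spacing_y)
Area per tree = 6.4 m * 2.3 m = 14.72 m^2
TPH = 10000 / 14.72 = 679 trees/ha

679


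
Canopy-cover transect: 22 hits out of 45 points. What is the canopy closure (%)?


Formula: Canopy closure = covered points / total points * 100
Closure = 22 / 45 * 100
Closure = 0.4889 * 100 = 48.9%

48.9


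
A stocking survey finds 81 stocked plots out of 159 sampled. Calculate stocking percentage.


Formula: Stocking % = stocked plots / total plots * 100
Stocking = 81 / 159 * 100
Stocking = 0.5094 * 100 = 50.9%

50.9


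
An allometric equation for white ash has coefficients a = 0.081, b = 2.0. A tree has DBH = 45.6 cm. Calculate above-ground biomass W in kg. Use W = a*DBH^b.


Formula: W = a * DBH^b  (allometric power law)
DBH^b = 45.6^2.0 = 2079.36
W = 0.081 * 2079.36 = 168.4 kg

168.4


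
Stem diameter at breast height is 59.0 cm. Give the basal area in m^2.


Formula: BA = pi * (DBH/2)^2 / 10000  (cm^2 to m^2)
Radius = DBH/2 = 59.0/2 = 29.5 cm
BA = pi * 29.5^2 / 10000
   = 2733.971 cm^2 / 10000
   = 0.2734 m^2

0.2734


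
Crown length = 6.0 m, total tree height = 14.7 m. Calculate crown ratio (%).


Formula: Crown Ratio = (Crown Length / Total Height) * 100
CR = (6.0 m / 14.7 m) * 100
CR = 0.4082 * 100 = 40.8%

40.8


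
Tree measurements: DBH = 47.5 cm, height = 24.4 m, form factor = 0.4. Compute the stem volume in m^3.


Formula: V = pi * (DBH/200)^2 * H * ff
Radius = DBH/200 = 47.5/200 = 0.2375 m
Radius^2 = 0.2375^2 = 0.05640625 m^2
V = pi * 0.05640625 * 24.4 * 0.4
V = 1.73 m^3

1.73


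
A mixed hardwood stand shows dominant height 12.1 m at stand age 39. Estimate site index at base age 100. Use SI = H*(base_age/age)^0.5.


Formula: SI = H_dom * (base_age / age)^0.5
Age ratio = 100 / 39 = 2.5641
sqrt(age_ratio) = 1.60128
SI = 12.1 * 1.60128 = 19.4 m

19.4


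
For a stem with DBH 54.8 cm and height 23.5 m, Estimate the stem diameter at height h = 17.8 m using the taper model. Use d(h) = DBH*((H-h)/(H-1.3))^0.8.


Taper: d(h) = DBH * ((H - h) / (H - 1.3))^0.8
Numerator = H - h = 23.5 - 17.8 = 5.7 m
Denominator = H - 1.3 = 23.5 - 1.3 = 22.2 m
Ratio = 5.7 / 22.2 = 0.25676
d = 54.8 * 0.25676^0.8 = 18.5 cm

18.5


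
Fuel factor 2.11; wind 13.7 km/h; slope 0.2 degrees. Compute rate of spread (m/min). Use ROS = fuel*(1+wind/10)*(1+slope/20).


Formula: ROS = fuel * (1 + wind/10) * (1 + slope/20)
Wind factor = 1 + 13.7/10 = 2.37
Slope factor = 1 + 0.2/20 = 1.01
ROS = 2.11 * 2.37 * 1.01 = 5.05 m/min

5.05


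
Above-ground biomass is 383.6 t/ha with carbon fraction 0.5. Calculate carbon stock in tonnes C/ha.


Formula: Carbon Stock = Biomass * Carbon Fraction
C = 383.6 t/ha * 0.5
C = 191.8 t C/ha

191.8


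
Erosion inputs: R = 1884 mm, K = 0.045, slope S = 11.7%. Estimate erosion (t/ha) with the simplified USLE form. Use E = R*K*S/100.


Formula: E = R * K * S / 100  (simplified USLE)
R * K = 1884 * 0.045 = 84.78
E = 84.78 * 11.7 / 100 = 9.92 t/ha

9.92


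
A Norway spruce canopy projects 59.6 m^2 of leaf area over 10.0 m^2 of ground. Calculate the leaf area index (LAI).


Formula: LAI = total leaf area / ground area  (dimensionless)
LAI = 59.6 m^2 / 10.0 m^2
LAI = 5.96

5.96


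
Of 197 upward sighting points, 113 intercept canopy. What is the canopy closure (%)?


Formula: Canopy closure = covered points / total points * 100
Closure = 113 / 197 * 100
Closure = 0.5736 * 100 = 57.4%

57.4


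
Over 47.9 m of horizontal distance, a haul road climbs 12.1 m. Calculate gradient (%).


Formula: Gradient = rise / run * 100
Gradient = 12.1 / 47.9 * 100 = 25.3%

25.3


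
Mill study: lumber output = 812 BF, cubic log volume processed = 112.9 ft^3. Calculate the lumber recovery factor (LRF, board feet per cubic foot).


Formula: LRF = Lumber Output (BF) / Log Input (ft^3)
LRF = 812 BF / 112.9 ft^3
LRF = 7.19 BF/ft^3

7.19


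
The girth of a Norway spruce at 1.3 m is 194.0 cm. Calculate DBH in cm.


Formula: DBH = C / pi
DBH = 194.0 / pi
pi = 3.14159...
DBH = 61.8 cm

61.8


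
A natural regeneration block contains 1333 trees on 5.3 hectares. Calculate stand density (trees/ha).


Formula: Stand Density = N_trees / Area_ha
Density = 1333 trees / 5.3 ha
Density = 252 trees/ha

252


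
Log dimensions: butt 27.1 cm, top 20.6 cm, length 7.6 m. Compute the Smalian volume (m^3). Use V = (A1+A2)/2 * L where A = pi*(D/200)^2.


Smalian: V = (A1 + A2)/2 * L,  A = pi*(D/200)^2
A1 = pi*(27.1/200)^2 = 0.05768 m^2
A2 = pi*(20.6/200)^2 = 0.033329 m^2
V = (0.05768+0.033329)/2*7.6 = 0.3458 m^3

0.3458


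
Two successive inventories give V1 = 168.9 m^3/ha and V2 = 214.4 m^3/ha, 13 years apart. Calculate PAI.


Formula: PAI = (V_T2 - V_T1) / (T2 - T1)
Volume increment = 214.4 - 168.9 = 45.5 m^3/ha
PAI = 45.5 / 13 = 3.5 m^3/ha/year

3.5


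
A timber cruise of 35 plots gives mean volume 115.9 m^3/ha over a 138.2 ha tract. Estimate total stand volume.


Formula: Total Volume = Mean Volume per ha * Total Area
Total Volume = 115.9 m^3/ha * 138.2 ha
Total Volume = 16017 m^3

16017


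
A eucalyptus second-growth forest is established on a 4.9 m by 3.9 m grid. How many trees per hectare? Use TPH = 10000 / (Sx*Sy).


Formula: TPH = 10000 m^2/ha / (spacing_x * spacing_y)
Area per tree = 4.9 m * 3.9 m = 19.11 m^2
TPH = 10000 / 19.11 = 523 trees/ha

523


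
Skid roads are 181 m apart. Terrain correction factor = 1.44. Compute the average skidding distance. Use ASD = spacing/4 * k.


Formula: ASD = (spacing / 4) * correction
Uncorrected distance = spacing / 4 = 181 / 4 = 45.25 m
ASD = 45.25 * 1.44 = 65 m

65


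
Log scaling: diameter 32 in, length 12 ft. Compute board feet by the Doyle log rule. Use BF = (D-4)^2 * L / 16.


Doyle: BF = (D - 4)^2 * L / 16
Adjusted diameter = 32 - 4 = 28 in
(D-4)^2 = 28^2 = 784
BF = 784 * 12 / 16 = 588 BF

588


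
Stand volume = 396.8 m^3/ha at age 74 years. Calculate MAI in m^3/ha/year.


Formula: MAI = Total Volume / Stand Age
MAI = 396.8 m^3/ha / 74 years
MAI = 5.36 m^3/ha/year

5.36


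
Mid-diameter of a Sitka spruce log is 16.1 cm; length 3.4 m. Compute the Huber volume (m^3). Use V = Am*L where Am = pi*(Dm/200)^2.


Huber: V = Am * L,  Am = pi*(Dm/200)^2
Am = pi*(16.1/200)^2 = 0.020358 m^2
V = 0.020358*3.4 = 0.0692 m^3

0.0692


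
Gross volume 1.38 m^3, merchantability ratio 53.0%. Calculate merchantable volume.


Formula: MV = V_total * (merchantable_pct / 100)
Merchantable fraction = 53.0% / 100 = 0.53
MV = 1.38 m^3 * 0.53 = 0.731 m^3

0.731


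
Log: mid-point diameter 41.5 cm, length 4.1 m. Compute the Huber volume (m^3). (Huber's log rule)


Huber: V = Am * L,  Am = pi*(Dm/200)^2
Am = pi*(41.5/200)^2 = 0.135265 m^2
V = 0.135265*4.1 = 0.5546 m^3

0.5546


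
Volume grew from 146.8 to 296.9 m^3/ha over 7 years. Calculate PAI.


Formula: PAI = (V_T2 - V_T1) / (T2 - T1)
Volume increment = 296.9 - 146.8 = 150.1 m^3/ha
PAI = 150.1 / 7 = 21.44 m^3/ha/year

21.44


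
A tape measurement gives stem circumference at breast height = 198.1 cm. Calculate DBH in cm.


Formula: DBH = C / pi
DBH = 198.1 / pi
pi = 3.14159...
DBH = 63.1 cm

63.1


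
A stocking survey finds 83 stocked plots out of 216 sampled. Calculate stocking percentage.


Formula: Stocking % = stocked plots / total plots * 100
Stocking = 83 / 216 * 100
Stocking = 0.3843 * 100 = 38.4%

38.4


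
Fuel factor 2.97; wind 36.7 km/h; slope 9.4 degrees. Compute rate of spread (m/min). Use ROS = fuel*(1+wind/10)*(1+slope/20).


Formula: ROS = fuel * (1 + wind/10) * (1 + slope/20)
Wind factor = 1 + 36.7/10 = 4.67
Slope factor = 1 + 9.4/20 = 1.47
ROS = 2.97 * 4.67 * 1.47 = 20.39 m/min

20.39


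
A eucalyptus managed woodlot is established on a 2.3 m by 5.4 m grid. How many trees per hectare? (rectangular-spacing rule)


Formula: TPH = 10000 m^2/ha / (spacing_x * spacing_y)
Area per tree = 2.3 m * 5.4 m = 12.42 m^2
TPH = 10000 / 12.42 = 805 trees/ha

805


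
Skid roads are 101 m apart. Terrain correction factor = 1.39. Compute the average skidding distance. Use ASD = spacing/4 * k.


Formula: ASD = (spacing / 4) * correction
Uncorrected distance = spacing / 4 = 101 / 4 = 25.25 m
ASD = 25.25 * 1.39 = 35 m

35


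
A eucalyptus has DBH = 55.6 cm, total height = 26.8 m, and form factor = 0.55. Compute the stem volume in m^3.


Formula: V = pi * (DBH/200)^2 * H * ff
Radius = DBH/200 = 55.6/200 = 0.278 m
Radius^2 = 0.278^2 = 0.077284 m^2
V = pi * 0.077284 * 26.8 * 0.55
V = 3.579 m^3

3.579


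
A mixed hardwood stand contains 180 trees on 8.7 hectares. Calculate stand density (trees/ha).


Formula: Stand Density = N_trees / Area_ha
Density = 180 trees / 8.7 ha
Density = 21 trees/ha

21


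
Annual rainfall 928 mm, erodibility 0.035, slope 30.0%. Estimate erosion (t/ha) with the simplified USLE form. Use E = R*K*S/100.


Formula: E = R * K * S / 100  (simplified USLE)
R * K = 928 * 0.035 = 32.48
E = 32.48 * 30.0 / 100 = 9.74 t/ha

9.74


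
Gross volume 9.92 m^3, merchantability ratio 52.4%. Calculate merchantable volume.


Formula: MV = V_total * (merchantable_pct / 100)
Merchantable fraction = 52.4% / 100 = 0.524
MV = 9.92 m^3 * 0.524 = 5.198 m^3

5.198


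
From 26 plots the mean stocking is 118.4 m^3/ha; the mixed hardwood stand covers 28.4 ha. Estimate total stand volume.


Formula: Total Volume = Mean Volume per ha * Total Area
Total Volume = 118.4 m^3/ha * 28.4 ha
Total Volume = 3363 m^3

3363


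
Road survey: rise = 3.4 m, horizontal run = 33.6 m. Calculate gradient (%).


Formula: Gradient = rise / run * 100
Gradient = 3.4 / 33.6 * 100 = 10.1%

10.1


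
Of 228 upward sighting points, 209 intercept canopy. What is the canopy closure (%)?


Formula: Canopy closure = covered points / total points * 100
Closure = 209 / 228 * 100
Closure = 0.9167 * 100 = 91.7%

91.7


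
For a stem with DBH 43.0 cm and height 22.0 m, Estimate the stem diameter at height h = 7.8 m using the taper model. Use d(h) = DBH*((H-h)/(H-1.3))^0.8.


Taper: d(h) = DBH * ((H - h) / (H - 1.3))^0.8
Numerator = H - h = 22.0 - 7.8 = 14.2 m
Denominator = H - 1.3 = 22.0 - 1.3 = 20.7 m
Ratio = 14.2 / 20.7 = 0.68599
d = 43.0 * 0.68599^0.8 = 31.8 cm

31.8


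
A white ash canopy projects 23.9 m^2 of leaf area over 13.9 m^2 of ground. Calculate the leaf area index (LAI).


Formula: LAI = total leaf area / ground area  (dimensionless)
LAI = 23.9 m^2 / 13.9 m^2
LAI = 1.72

1.72


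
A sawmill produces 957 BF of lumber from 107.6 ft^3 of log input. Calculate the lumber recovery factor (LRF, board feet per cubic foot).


Formula: LRF = Lumber Output (BF) / Log Input (ft^3)
LRF = 957 BF / 107.6 ft^3
LRF = 8.89 BF/ft^3

8.89


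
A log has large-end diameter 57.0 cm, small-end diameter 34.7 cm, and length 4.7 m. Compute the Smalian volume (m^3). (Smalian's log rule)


Smalian: V = (A1 + A2)/2 * L,  A = pi*(D/200)^2
A1 = pi*(57.0/200)^2 = 0.255176 m^2
A2 = pi*(34.7/200)^2 = 0.094569 m^2
V = (0.255176+0.094569)/2*4.7 = 0.8219 m^3

0.8219


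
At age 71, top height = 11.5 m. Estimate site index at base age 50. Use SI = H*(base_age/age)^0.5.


Formula: SI = H_dom * (base_age / age)^0.5
Age ratio = 50 / 71 = 0.70423
sqrt(age_ratio) = 0.83918
SI = 11.5 * 0.83918 = 9.7 m

9.7


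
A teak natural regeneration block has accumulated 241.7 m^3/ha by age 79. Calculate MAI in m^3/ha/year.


Formula: MAI = Total Volume / Stand Age
MAI = 241.7 m^3/ha / 79 years
MAI = 3.06 m^3/ha/year

3.06


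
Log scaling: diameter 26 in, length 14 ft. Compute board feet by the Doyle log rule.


Doyle: BF = (D - 4)^2 * L / 16
Adjusted diameter = 26 - 4 = 22 in
(D-4)^2 = 22^2 = 484
BF = 484 * 14 / 16 = 424 BF

424


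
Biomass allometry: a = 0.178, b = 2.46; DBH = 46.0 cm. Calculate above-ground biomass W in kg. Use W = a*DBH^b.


Formula: W = a * DBH^b  (allometric power law)
DBH^b = 46.0^2.46 = 12313.578
W = 0.178 * 12313.578 = 2191.8 kg

2191.8


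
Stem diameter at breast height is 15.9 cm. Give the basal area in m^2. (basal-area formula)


Formula: BA = pi * (DBH/2)^2 / 10000  (cm^2 to m^2)
Radius = DBH/2 = 15.9/2 = 7.95 cm
BA = pi * 7.95^2 / 10000
   = 198.5565 cm^2 / 10000
   = 0.0199 m^2

0.0199


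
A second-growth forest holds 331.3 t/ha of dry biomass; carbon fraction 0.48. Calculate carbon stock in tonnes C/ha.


Formula: Carbon Stock = Biomass * Carbon Fraction
C = 331.3 t/ha * 0.48
C = 159.0 t C/ha

159.0


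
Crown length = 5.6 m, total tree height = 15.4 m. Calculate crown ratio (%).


Formula: Crown Ratio = (Crown Length / Total Height) * 100
CR = (5.6 m / 15.4 m) * 100
CR = 0.3636 * 100 = 36.4%

36.4


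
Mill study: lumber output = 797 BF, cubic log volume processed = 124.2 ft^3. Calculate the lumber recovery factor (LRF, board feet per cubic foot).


Formula: LRF = Lumber Output (BF) / Log Input (ft^3)
LRF = 797 BF / 124.2 ft^3
LRF = 6.42 BF/ft^3

6.42


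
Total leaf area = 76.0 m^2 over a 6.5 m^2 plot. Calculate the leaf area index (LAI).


Formula: LAI = total leaf area / ground area  (dimensionless)
LAI = 76.0 m^2 / 6.5 m^2
LAI = 11.69

11.69


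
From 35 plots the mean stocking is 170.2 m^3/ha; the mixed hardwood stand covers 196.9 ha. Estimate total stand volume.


Formula: Total Volume = Mean Volume per ha * Total Area
Total Volume = 170.2 m^3/ha * 196.9 ha
Total Volume = 33512 m^3

33512


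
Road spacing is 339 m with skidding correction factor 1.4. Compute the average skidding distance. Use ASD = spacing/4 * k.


Formula: ASD = (spacing / 4) * correction
Uncorrected distance = spacing / 4 = 339 / 4 = 84.75 m
ASD = 84.75 * 1.4 = 119 m

119


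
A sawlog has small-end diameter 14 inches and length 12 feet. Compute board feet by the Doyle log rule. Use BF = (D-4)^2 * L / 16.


Doyle: BF = (D - 4)^2 * L / 16
Adjusted diameter = 14 - 4 = 10 in
(D-4)^2 = 10^2 = 100
BF = 100 * 12 / 16 = 75 BF

75


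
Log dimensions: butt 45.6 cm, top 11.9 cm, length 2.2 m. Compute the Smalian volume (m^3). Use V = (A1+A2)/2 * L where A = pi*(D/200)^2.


Smalian: V = (A1 + A2)/2 * L,  A = pi*(D/200)^2
A1 = pi*(45.6/200)^2 = 0.163313 m^2
A2 = pi*(11.9/200)^2 = 0.011122 m^2
V = (0.163313+0.011122)/2*2.2 = 0.1919 m^3

0.1919


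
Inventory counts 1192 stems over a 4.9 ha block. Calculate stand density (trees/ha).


Formula: Stand Density = N_trees / Area_ha
Density = 1192 trees / 4.9 ha
Density = 243 trees/ha

243


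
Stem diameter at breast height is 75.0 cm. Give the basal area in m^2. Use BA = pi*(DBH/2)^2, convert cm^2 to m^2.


Formula: BA = pi * (DBH/2)^2 / 10000  (cm^2 to m^2)
Radius = DBH/2 = 75.0/2 = 37.5 cm
BA = pi * 37.5^2 / 10000
   = 4417.8647 cm^2 / 10000
   = 0.4418 m^2

0.4418


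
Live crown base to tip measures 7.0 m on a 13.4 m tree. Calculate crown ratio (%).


Formula: Crown Ratio = (Crown Length / Total Height) * 100
CR = (7.0 m / 13.4 m) * 100
CR = 0.5224 * 100 = 52.2%

52.2


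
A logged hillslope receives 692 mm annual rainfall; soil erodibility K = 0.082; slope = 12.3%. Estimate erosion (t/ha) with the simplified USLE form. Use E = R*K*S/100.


Formula: E = R * K * S / 100  (simplified USLE)
R * K = 692 * 0.082 = 56.744
E = 56.744 * 12.3 / 100 = 6.98 t/ha

6.98


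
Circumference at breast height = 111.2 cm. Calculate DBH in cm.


Formula: DBH = C / pi
DBH = 111.2 / pi
pi = 3.14159...
DBH = 35.4 cm

35.4


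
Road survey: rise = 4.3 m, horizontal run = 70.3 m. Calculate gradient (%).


Formula: Gradient = rise / run * 100
Gradient = 4.3 / 70.3 * 100 = 6.1%

6.1


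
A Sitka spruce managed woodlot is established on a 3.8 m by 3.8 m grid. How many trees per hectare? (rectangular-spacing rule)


Formula: TPH = 10000 m^2/ha / (spacing_x * spacing_y)
Area per tree = 3.8 m * 3.8 m = 14.44 m^2
TPH = 10000 / 14.44 = 693 trees/ha

693


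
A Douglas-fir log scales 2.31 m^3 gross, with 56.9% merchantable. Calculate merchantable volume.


Formula: MV = V_total * (merchantable_pct / 100)
Merchantable fraction = 56.9% / 100 = 0.569
MV = 2.31 m^3 * 0.569 = 1.314 m^3

1.314


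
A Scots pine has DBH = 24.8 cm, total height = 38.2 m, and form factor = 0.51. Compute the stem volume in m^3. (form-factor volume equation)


Formula: V = pi * (DBH/200)^2 * H * ff
Radius = DBH/200 = 24.8/200 = 0.124 m
Radius^2 = 0.124^2 = 0.015376 m^2
V = pi * 0.015376 * 38.2 * 0.51
V = 0.941 m^3

0.941


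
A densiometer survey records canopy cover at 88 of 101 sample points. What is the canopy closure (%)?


Formula: Canopy closure = covered points / total points * 100
Closure = 88 / 101 * 100
Closure = 0.8713 * 100 = 87.1%

87.1


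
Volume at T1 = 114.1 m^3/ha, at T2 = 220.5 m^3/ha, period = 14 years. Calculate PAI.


Formula: PAI = (V_T2 - V_T1) / (T2 - T1)
Volume increment = 220.5 - 114.1 = 106.4 m^3/ha
PAI = 106.4 / 14 = 7.6 m^3/ha/year

7.6


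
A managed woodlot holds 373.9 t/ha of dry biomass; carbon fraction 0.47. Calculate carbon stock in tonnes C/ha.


Formula: Carbon Stock = Biomass * Carbon Fraction
C = 373.9 t/ha * 0.47
C = 175.7 t C/ha

175.7


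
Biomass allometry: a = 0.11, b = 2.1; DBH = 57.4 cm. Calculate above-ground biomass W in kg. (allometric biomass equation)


Formula: W = a * DBH^b  (allometric power law)
DBH^b = 57.4^2.1 = 4939.8638
W = 0.11 * 4939.8638 = 543.4 kg

543.4


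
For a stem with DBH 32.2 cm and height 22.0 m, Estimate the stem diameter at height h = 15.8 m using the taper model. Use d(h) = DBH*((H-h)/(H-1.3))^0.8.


Taper: d(h) = DBH * ((H - h) / (H - 1.3))^0.8
Numerator = H - h = 22.0 - 15.8 = 6.2 m
Denominator = H - 1.3 = 22.0 - 1.3 = 20.7 m
Ratio = 6.2 / 20.7 = 0.29952
d = 32.2 * 0.29952^0.8 = 12.3 cm

12.3


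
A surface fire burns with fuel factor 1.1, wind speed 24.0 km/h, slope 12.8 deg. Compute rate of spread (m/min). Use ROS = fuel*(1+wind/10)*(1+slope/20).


Formula: ROS = fuel * (1 + wind/10) * (1 + slope/20)
Wind factor = 1 + 24.0/10 = 3.4
Slope factor = 1 + 12.8/20 = 1.64
ROS = 1.1 * 3.4 * 1.64 = 6.13 m/min

6.13


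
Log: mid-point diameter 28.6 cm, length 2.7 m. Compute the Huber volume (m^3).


Huber: V = Am * L,  Am = pi*(Dm/200)^2
Am = pi*(28.6/200)^2 = 0.064242 m^2
V = 0.064242*2.7 = 0.1735 m^3

0.1735


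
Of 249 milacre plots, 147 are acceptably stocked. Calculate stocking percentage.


Formula: Stocking % = stocked plots / total plots * 100
Stocking = 147 / 249 * 100
Stocking = 0.5904 * 100 = 59.0%

59.0


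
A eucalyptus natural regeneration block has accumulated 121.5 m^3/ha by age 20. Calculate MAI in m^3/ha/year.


Formula: MAI = Total Volume / Stand Age
MAI = 121.5 m^3/ha / 20 years
MAI = 6.08 m^3/ha/year

6.08


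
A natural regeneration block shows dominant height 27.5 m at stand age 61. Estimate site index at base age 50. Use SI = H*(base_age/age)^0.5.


Formula: SI = H_dom * (base_age / age)^0.5
Age ratio = 50 / 61 = 0.81967
sqrt(age_ratio) = 0.90536
SI = 27.5 * 0.90536 = 24.9 m

24.9


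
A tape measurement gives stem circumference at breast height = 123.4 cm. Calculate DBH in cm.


Formula: DBH = C / pi
DBH = 123.4 / pi
pi = 3.14159...
DBH = 39.3 cm

39.3


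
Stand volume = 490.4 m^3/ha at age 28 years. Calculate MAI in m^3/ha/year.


Formula: MAI = Total Volume / Stand Age
MAI = 490.4 m^3/ha / 28 years
MAI = 17.51 m^3/ha/year

17.51


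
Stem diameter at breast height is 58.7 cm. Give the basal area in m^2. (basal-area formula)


Formula: BA = pi * (DBH/2)^2 / 10000  (cm^2 to m^2)
Radius = DBH/2 = 58.7/2 = 29.35 cm
BA = pi * 29.35^2 / 10000
   = 2706.2386 cm^2 / 10000
   = 0.2706 m^2

0.2706


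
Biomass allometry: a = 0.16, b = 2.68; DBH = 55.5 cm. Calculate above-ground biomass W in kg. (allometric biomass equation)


Formula: W = a * DBH^b  (allometric power law)
DBH^b = 55.5^2.68 = 47283.0186
W = 0.16 * 47283.0186 = 7565.3 kg

7565.3


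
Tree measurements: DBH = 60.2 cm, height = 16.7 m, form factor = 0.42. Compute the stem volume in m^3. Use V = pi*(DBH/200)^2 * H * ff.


Formula: V = pi * (DBH/200)^2 * H * ff
Radius = DBH/200 = 60.2/200 = 0.301 m
Radius^2 = 0.301^2 = 0.090601 m^2
V = pi * 0.090601 * 16.7 * 0.42
V = 1.996 m^3

1.996


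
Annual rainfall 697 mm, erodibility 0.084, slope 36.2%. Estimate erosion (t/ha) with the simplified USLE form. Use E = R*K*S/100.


Formula: E = R * K * S / 100  (simplified USLE)
R * K = 697 * 0.084 = 58.548
E = 58.548 * 36.2 / 100 = 21.19 t/ha

21.19


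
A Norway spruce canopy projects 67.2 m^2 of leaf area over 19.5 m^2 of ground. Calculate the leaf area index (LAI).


Formula: LAI = total leaf area / ground area  (dimensionless)
LAI = 67.2 m^2 / 19.5 m^2
LAI = 3.45

3.45


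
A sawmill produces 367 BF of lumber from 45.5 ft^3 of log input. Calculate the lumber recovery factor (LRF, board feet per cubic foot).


Formula: LRF = Lumber Output (BF) / Log Input (ft^3)
LRF = 367 BF / 45.5 ft^3
LRF = 8.07 BF/ft^3

8.07


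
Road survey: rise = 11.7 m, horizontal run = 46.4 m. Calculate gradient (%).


Formula: Gradient = rise / run * 100
Gradient = 11.7 / 46.4 * 100 = 25.2%

25.2


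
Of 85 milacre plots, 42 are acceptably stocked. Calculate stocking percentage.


Formula: Stocking % = stocked plots / total plots * 100
Stocking = 42 / 85 * 100
Stocking = 0.4941 * 100 = 49.4%

49.4


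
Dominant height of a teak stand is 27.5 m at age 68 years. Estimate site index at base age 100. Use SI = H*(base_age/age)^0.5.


Formula: SI = H_dom * (base_age / age)^0.5
Age ratio = 100 / 68 = 1.47059
sqrt(age_ratio) = 1.21268
SI = 27.5 * 1.21268 = 33.3 m

33.3


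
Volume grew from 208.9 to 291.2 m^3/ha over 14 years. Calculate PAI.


Formula: PAI = (V_T2 - V_T1) / (T2 - T1)
Volume increment = 291.2 - 208.9 = 82.3 m^3/ha
PAI = 82.3 / 14 = 5.88 m^3/ha/year

5.88


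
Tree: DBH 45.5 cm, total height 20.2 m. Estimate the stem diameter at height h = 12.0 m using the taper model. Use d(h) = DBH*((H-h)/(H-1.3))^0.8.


Taper: d(h) = DBH * ((H - h) / (H - 1.3))^0.8
Numerator = H - h = 20.2 - 12.0 = 8.2 m
Denominator = H - 1.3 = 20.2 - 1.3 = 18.9 m
Ratio = 8.2 / 18.9 = 0.43386
d = 45.5 * 0.43386^0.8 = 23.3 cm

23.3


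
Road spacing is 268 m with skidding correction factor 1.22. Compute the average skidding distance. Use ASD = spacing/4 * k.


Formula: ASD = (spacing / 4) * correction
Uncorrected distance = spacing / 4 = 268 / 4 = 67 m
ASD = 67 * 1.22 = 82 m

82


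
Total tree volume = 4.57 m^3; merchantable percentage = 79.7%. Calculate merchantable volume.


Formula: MV = V_total * (merchantable_pct / 100)
Merchantable fraction = 79.7% / 100 = 0.797
MV = 4.57 m^3 * 0.797 = 3.642 m^3

3.642


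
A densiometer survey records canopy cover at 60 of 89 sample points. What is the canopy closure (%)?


Formula: Canopy closure = covered points / total points * 100
Closure = 60 / 89 * 100
Closure = 0.6742 * 100 = 67.4%

67.4


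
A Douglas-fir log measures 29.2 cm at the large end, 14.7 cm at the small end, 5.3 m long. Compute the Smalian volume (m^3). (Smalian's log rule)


Smalian: V = (A1 + A2)/2 * L,  A = pi*(D/200)^2
A1 = pi*(29.2/200)^2 = 0.066966 m^2
A2 = pi*(14.7/200)^2 = 0.016972 m^2
V = (0.066966+0.016972)/2*5.3 = 0.2224 m^3

0.2224


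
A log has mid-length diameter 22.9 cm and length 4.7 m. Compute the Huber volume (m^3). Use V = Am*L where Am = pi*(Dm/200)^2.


Huber: V = Am * L,  Am = pi*(Dm/200)^2
Am = pi*(22.9/200)^2 = 0.041187 m^2
V = 0.041187*4.7 = 0.1936 m^3

0.1936


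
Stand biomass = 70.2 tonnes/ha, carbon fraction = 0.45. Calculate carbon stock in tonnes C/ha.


Formula: Carbon Stock = Biomass * Carbon Fraction
C = 70.2 t/ha * 0.45
C = 31.6 t C/ha

31.6


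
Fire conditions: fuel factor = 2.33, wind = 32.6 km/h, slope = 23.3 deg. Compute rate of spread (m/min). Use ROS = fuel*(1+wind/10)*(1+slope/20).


Formula: ROS = fuel * (1 + wind/10) * (1 + slope/20)
Wind factor = 1 + 32.6/10 = 4.26
Slope factor = 1 + 23.3/20 = 2.165
ROS = 2.33 * 4.26 * 2.165 = 21.49 m/min

21.49


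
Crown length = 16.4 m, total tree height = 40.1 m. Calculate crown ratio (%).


Formula: Crown Ratio = (Crown Length / Total Height) * 100
CR = (16.4 m / 40.1 m) * 100
CR = 0.409 * 100 = 40.9%

40.9


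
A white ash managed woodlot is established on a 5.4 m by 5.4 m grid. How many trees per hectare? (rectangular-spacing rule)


Formula: TPH = 10000 m^2/ha / (spacing_x * spacing_y)
Area per tree = 5.4 m * 5.4 m = 29.16 m^2
TPH = 10000 / 29.16 = 343 trees/ha

343


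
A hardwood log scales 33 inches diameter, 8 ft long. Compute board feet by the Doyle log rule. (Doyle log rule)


Doyle: BF = (D - 4)^2 * L / 16
Adjusted diameter = 33 - 4 = 29 in
(D-4)^2 = 29^2 = 841
BF = 841 * 8 / 16 = 421 BF

421


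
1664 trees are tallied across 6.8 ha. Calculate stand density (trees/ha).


Formula: Stand Density = N_trees / Area_ha
Density = 1664 trees / 6.8 ha
Density = 245 trees/ha

245


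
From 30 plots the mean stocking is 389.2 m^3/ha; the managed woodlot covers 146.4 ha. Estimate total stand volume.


Formula: Total Volume = Mean Volume per ha * Total Area
Total Volume = 389.2 m^3/ha * 146.4 ha
Total Volume = 56979 m^3

56979


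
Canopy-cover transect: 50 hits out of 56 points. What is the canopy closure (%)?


Formula: Canopy closure = covered points / total points * 100
Closure = 50 / 56 * 100
Closure = 0.8929 * 100 = 89.3%

89.3


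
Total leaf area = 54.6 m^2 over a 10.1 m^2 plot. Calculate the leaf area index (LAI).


Formula: LAI = total leaf area / ground area  (dimensionless)
LAI = 54.6 m^2 / 10.1 m^2
LAI = 5.41

5.41


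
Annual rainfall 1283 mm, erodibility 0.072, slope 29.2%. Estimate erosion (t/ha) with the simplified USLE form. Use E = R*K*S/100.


Formula: E = R * K * S / 100  (simplified USLE)
R * K = 1283 * 0.072 = 92.376
E = 92.376 * 29.2 / 100 = 26.97 t/ha

26.97


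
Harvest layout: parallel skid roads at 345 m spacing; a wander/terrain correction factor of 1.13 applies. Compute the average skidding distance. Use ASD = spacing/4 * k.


Formula: ASD = (spacing / 4) * correction
Uncorrected distance = spacing / 4 = 345 / 4 = 86.25 m
ASD = 86.25 * 1.13 = 97 m

97


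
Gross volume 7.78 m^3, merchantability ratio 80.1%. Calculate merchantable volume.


Formula: MV = V_total * (merchantable_pct / 100)
Merchantable fraction = 80.1% / 100 = 0.801
MV = 7.78 m^3 * 0.801 = 6.232 m^3

6.232


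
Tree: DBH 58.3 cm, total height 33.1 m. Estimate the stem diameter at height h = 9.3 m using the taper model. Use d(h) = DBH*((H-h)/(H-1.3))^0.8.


Taper: d(h) = DBH * ((H - h) / (H - 1.3))^0.8
Numerator = H - h = 33.1 - 9.3 = 23.8 m
Denominator = H - 1.3 = 33.1 - 1.3 = 31.8 m
Ratio = 23.8 / 31.8 = 0.74843
d = 58.3 * 0.74843^0.8 = 46.2 cm

46.2


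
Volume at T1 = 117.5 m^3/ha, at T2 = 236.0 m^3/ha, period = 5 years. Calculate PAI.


Formula: PAI = (V_T2 - V_T1) / (T2 - T1)
Volume increment = 236.0 - 117.5 = 118.5 m^3/ha
PAI = 118.5 / 5 = 23.7 m^3/ha/year

23.7


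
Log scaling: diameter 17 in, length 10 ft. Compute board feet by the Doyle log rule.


Doyle: BF = (D - 4)^2 * L / 16
Adjusted diameter = 17 - 4 = 13 in
(D-4)^2 = 13^2 = 169
BF = 169 * 10 / 16 = 106 BF

106


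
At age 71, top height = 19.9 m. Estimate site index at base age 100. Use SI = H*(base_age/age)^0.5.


Formula: SI = H_dom * (base_age / age)^0.5
Age ratio = 100 / 71 = 1.40845
sqrt(age_ratio) = 1.18678
SI = 19.9 * 1.18678 = 23.6 m

23.6


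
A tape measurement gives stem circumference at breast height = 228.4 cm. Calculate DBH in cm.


Formula: DBH = C / pi
DBH = 228.4 / pi
pi = 3.14159...
DBH = 72.7 cm

72.7


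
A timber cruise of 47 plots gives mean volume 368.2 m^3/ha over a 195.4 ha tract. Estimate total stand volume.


Formula: Total Volume = Mean Volume per ha * Total Area
Total Volume = 368.2 m^3/ha * 195.4 ha
Total Volume = 71946 m^3

71946


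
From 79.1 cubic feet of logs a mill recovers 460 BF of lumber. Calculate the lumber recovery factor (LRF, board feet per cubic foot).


Formula: LRF = Lumber Output (BF) / Log Input (ft^3)
LRF = 460 BF / 79.1 ft^3
LRF = 5.82 BF/ft^3

5.82


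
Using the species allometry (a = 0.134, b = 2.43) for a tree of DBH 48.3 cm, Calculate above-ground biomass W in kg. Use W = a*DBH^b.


Formula: W = a * DBH^b  (allometric power law)
DBH^b = 48.3^2.43 = 12359.2332
W = 0.134 * 12359.2332 = 1656.1 kg

1656.1


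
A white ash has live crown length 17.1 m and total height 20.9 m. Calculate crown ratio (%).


Formula: Crown Ratio = (Crown Length / Total Height) * 100
CR = (17.1 m / 20.9 m) * 100
CR = 0.8182 * 100 = 81.8%

81.8


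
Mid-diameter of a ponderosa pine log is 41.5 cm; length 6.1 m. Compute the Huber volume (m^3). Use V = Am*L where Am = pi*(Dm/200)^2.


Huber: V = Am * L,  Am = pi*(Dm/200)^2
Am = pi*(41.5/200)^2 = 0.135265 m^2
V = 0.135265*6.1 = 0.8251 m^3

0.8251


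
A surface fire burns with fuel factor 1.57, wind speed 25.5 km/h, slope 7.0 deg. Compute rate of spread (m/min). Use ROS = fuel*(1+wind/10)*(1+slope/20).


Formula: ROS = fuel * (1 + wind/10) * (1 + slope/20)
Wind factor = 1 + 25.5/10 = 3.55
Slope factor = 1 + 7.0/20 = 1.35
ROS = 1.57 * 3.55 * 1.35 = 7.52 m/min

7.52


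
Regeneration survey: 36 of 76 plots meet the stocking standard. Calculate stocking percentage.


Formula: Stocking % = stocked plots / total plots * 100
Stocking = 36 / 76 * 100
Stocking = 0.4737 * 100 = 47.4%

47.4


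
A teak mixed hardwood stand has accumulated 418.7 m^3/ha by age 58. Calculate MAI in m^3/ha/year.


Formula: MAI = Total Volume / Stand Age
MAI = 418.7 m^3/ha / 58 years
MAI = 7.22 m^3/ha/year

7.22


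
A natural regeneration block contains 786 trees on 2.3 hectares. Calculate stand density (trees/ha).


Formula: Stand Density = N_trees / Area_ha
Density = 786 trees / 2.3 ha
Density = 342 trees/ha

342


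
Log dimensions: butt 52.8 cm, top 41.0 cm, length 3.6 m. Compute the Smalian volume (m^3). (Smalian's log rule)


Smalian: V = (A1 + A2)/2 * L,  A = pi*(D/200)^2
A1 = pi*(52.8/200)^2 = 0.218956 m^2
A2 = pi*(41.0/200)^2 = 0.132025 m^2
V = (0.218956+0.132025)/2*3.6 = 0.6318 m^3

0.6318


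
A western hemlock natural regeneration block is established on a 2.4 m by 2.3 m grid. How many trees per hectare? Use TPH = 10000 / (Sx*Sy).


Formula: TPH = 10000 m^2/ha / (spacing_x * spacing_y)
Area per tree = 2.4 m * 2.3 m = 5.52 m^2
TPH = 10000 / 5.52 = 1812 trees/ha

1812


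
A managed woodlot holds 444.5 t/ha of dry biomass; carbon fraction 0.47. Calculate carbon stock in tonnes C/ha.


Formula: Carbon Stock = Biomass * Carbon Fraction
C = 444.5 t/ha * 0.47
C = 208.9 t C/ha

208.9


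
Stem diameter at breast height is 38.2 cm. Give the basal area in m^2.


Formula: BA = pi * (DBH/2)^2 / 10000  (cm^2 to m^2)
Radius = DBH/2 = 38.2/2 = 19.1 cm
BA = pi * 19.1^2 / 10000
   = 1146.0844 cm^2 / 10000
   = 0.1146 m^2

0.1146


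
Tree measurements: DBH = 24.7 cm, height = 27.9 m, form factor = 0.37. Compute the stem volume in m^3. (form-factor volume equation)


Formula: V = pi * (DBH/200)^2 * H * ff
Radius = DBH/200 = 24.7/200 = 0.1235 m
Radius^2 = 0.1235^2 = 0.01525225 m^2
V = pi * 0.01525225 * 27.9 * 0.37
V = 0.495 m^3

0.495


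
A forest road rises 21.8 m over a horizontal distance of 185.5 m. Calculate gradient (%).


Formula: Gradient = rise / run * 100
Gradient = 21.8 / 185.5 * 100 = 11.8%

11.8


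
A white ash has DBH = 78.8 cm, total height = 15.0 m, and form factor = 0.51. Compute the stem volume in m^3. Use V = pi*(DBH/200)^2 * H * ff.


Formula: V = pi * (DBH/200)^2 * H * ff
Radius = DBH/200 = 78.8/200 = 0.394 m
Radius^2 = 0.394^2 = 0.155236 m^2
V = pi * 0.155236 * 15.0 * 0.51
V = 3.731 m^3

3.731


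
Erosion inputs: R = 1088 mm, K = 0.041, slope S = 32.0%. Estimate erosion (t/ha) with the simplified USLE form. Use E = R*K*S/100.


Formula: E = R * K * S / 100  (simplified USLE)
R * K = 1088 * 0.041 = 44.608
E = 44.608 * 32.0 / 100 = 14.27 t/ha

14.27


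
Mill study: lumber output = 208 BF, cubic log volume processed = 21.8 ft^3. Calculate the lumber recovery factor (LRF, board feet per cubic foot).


Formula: LRF = Lumber Output (BF) / Log Input (ft^3)
LRF = 208 BF / 21.8 ft^3
LRF = 9.54 BF/ft^3

9.54


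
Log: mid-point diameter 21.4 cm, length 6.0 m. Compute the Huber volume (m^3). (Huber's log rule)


Huber: V = Am * L,  Am = pi*(Dm/200)^2
Am = pi*(21.4/200)^2 = 0.035968 m^2
V = 0.035968*6.0 = 0.2158 m^3

0.2158


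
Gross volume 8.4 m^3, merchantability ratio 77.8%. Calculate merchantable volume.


Formula: MV = V_total * (merchantable_pct / 100)
Merchantable fraction = 77.8% / 100 = 0.778
MV = 8.4 m^3 * 0.778 = 6.535 m^3

6.535


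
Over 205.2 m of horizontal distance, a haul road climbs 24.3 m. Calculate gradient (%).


Formula: Gradient = rise / run * 100
Gradient = 24.3 / 205.2 * 100 = 11.8%

11.8


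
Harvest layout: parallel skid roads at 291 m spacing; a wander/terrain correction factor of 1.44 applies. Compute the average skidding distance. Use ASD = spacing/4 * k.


Formula: ASD = (spacing / 4) * correction
Uncorrected distance = spacing / 4 = 291 / 4 = 72.75 m
ASD = 72.75 * 1.44 = 105 m

105


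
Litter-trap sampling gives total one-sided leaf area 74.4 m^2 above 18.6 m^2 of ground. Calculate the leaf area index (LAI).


Formula: LAI = total leaf area / ground area  (dimensionless)
LAI = 74.4 m^2 / 18.6 m^2
LAI = 4.0

4.0


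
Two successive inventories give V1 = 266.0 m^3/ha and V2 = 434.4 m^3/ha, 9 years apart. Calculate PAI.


Formula: PAI = (V_T2 - V_T1) / (T2 - T1)
Volume increment = 434.4 - 266.0 = 168.4 m^3/ha
PAI = 168.4 / 9 = 18.71 m^3/ha/year

18.71


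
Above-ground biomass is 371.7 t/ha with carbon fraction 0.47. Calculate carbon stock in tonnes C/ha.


Formula: Carbon Stock = Biomass * Carbon Fraction
C = 371.7 t/ha * 0.47
C = 174.7 t C/ha

174.7


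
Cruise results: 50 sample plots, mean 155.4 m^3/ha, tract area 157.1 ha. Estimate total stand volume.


Formula: Total Volume = Mean Volume per ha * Total Area
Total Volume = 155.4 m^3/ha * 157.1 ha
Total Volume = 24413 m^3

24413


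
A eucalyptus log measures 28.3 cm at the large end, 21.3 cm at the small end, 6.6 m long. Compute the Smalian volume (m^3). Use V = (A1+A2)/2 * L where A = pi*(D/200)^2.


Smalian: V = (A1 + A2)/2 * L,  A = pi*(D/200)^2
A1 = pi*(28.3/200)^2 = 0.062902 m^2
A2 = pi*(21.3/200)^2 = 0.035633 m^2
V = (0.062902+0.035633)/2*6.6 = 0.3252 m^3

0.3252


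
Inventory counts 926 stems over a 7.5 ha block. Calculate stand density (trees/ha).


Formula: Stand Density = N_trees / Area_ha
Density = 926 trees / 7.5 ha
Density = 123 trees/ha

123


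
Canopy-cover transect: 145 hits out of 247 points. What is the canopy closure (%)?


Formula: Canopy closure = covered points / total points * 100
Closure = 145 / 247 * 100
Closure = 0.587 * 100 = 58.7%

58.7
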